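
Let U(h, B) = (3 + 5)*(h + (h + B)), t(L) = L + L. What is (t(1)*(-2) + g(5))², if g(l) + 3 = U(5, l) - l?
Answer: 11664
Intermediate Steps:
t(L) = 2*L
U(h, B) = 8*B + 16*h (U(h, B) = 8*(h + (B + h)) = 8*(B + 2*h) = 8*B + 16*h)
g(l) = 77 + 7*l (g(l) = -3 + ((8*l + 16*5) - l) = -3 + ((8*l + 80) - l) = -3 + ((80 + 8*l) - l) = -3 + (80 + 7*l) = 77 + 7*l)
(t(1)*(-2) + g(5))² = ((2*1)*(-2) + (77 + 7*5))² = (2*(-2) + (77 + 35))² = (-4 + 112)² = 108² = 11664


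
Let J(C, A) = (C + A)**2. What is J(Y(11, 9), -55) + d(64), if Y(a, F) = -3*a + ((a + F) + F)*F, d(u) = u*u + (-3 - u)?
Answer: 33958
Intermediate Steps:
d(u) = -3 + u**2 - u (d(u) = u**2 + (-3 - u) = -3 + u**2 - u)
Y(a, F) = -3*a + F*(a + 2*F) (Y(a, F) = -3*a + ((F + a) + F)*F = -3*a + (a + 2*F)*F = -3*a + F*(a + 2*F))
J(C, A) = (A + C)**2
J(Y(11, 9), -55) + d(64) = (-55 + (-3*11 + 2*9**2 + 9*11))**2 + (-3 + 64**2 - 1*64) = (-55 + (-33 + 2*81 + 99))**2 + (-3 + 4096 - 64) = (-55 + (-33 + 162 + 99))**2 + 4029 = (-55 + 228)**2 + 4029 = 173**2 + 4029 = 29929 + 4029 = 33958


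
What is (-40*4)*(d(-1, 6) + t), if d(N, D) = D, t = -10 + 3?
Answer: 160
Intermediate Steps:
t = -7
(-40*4)*(d(-1, 6) + t) = (-40*4)*(6 - 7) = -160*(-1) = 160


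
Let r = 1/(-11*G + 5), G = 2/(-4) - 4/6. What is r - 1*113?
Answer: -12085/107 ≈ -112.94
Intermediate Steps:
G = -7/6 (G = 2*(-¼) - 4*⅙ = -½ - ⅔ = -7/6 ≈ -1.1667)
r = 6/107 (r = 1/(-11*(-7/6) + 5) = 1/(77/6 + 5) = 1/(107/6) = 6/107 ≈ 0.056075)
r - 1*113 = 6/107 - 1*113 = 6/107 - 113 = -12085/107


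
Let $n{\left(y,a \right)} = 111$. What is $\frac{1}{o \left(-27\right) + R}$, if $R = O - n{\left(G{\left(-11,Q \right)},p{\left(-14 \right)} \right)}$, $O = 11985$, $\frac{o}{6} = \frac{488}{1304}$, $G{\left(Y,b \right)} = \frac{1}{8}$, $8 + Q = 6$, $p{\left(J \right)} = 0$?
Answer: $\frac{163}{1925580} \approx 8.465 \cdot 10^{-5}$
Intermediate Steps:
$Q = -2$ ($Q = -8 + 6 = -2$)
$G{\left(Y,b \right)} = \frac{1}{8}$
$o = \frac{366}{163}$ ($o = 6 \cdot \frac{488}{1304} = 6 \cdot 488 \cdot \frac{1}{1304} = 6 \cdot \frac{61}{163} = \frac{366}{163} \approx 2.2454$)
$R = 11874$ ($R = 11985 - 111 = 11874$)
$\frac{1}{o \left(-27\right) + R} = \frac{1}{\frac{366}{163} \left(-27\right) + 11874} = \frac{1}{- \frac{9882}{163} + 11874} = \frac{1}{\frac{1925580}{163}} = \frac{163}{1925580}$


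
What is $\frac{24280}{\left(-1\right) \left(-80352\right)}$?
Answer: $\frac{3035}{10044} \approx 0.30217$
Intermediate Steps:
$\frac{24280}{\left(-1\right) \left(-80352\right)} = \frac{24280}{80352} = 24280 \cdot \frac{1}{80352} = \frac{3035}{10044}$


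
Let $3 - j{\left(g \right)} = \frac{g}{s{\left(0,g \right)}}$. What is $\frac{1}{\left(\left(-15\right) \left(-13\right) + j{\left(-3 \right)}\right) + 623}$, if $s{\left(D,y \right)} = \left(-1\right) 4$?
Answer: $\frac{4}{3281} \approx 0.0012191$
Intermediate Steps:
$s{\left(D,y \right)} = -4$
$j{\left(g \right)} = 3 + \frac{g}{4}$ ($j{\left(g \right)} = 3 - \frac{g}{-4} = 3 - g \left(- \frac{1}{4}\right) = 3 - - \frac{g}{4} = 3 + \frac{g}{4}$)
$\frac{1}{\left(\left(-15\right) \left(-13\right) + j{\left(-3 \right)}\right) + 623} = \frac{1}{\left(\left(-15\right) \left(-13\right) + \left(3 + \frac{1}{4} \left(-3\right)\right)\right) + 623} = \frac{1}{\left(195 + \left(3 - \frac{3}{4}\right)\right) + 623} = \frac{1}{\left(195 + \frac{9}{4}\right) + 623} = \frac{1}{\frac{789}{4} + 623} = \frac{1}{\frac{3281}{4}} = \frac{4}{3281}$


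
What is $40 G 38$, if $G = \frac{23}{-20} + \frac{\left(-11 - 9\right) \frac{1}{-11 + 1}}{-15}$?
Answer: $- \frac{5852}{3} \approx -1950.7$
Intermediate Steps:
$G = - \frac{77}{60}$ ($G = 23 \left(- \frac{1}{20}\right) + - \frac{20}{-10} \left(- \frac{1}{15}\right) = - \frac{23}{20} + \left(-20\right) \left(- \frac{1}{10}\right) \left(- \frac{1}{15}\right) = - \frac{23}{20} + 2 \left(- \frac{1}{15}\right) = - \frac{23}{20} - \frac{2}{15} = - \frac{77}{60} \approx -1.2833$)
$40 G 38 = 40 \left(- \frac{77}{60}\right) 38 = \left(- \frac{154}{3}\right) 38 = - \frac{5852}{3}$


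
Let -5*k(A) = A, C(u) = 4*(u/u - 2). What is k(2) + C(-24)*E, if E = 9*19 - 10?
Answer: -3222/5 ≈ -644.40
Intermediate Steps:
C(u) = -4 (C(u) = 4*(1 - 2) = 4*(-1) = -4)
k(A) = -A/5
E = 161 (E = 171 - 10 = 161)
k(2) + C(-24)*E = -⅕*2 - 4*161 = -⅖ - 644 = -3222/5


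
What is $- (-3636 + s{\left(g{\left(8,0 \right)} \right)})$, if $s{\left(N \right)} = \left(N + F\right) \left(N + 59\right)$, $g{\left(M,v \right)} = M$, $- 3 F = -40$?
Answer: $\frac{6620}{3} \approx 2206.7$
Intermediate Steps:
$F = \frac{40}{3}$ ($F = \left(- \frac{1}{3}\right) \left(-40\right) = \frac{40}{3} \approx 13.333$)
$s{\left(N \right)} = \left(59 + N\right) \left(\frac{40}{3} + N\right)$ ($s{\left(N \right)} = \left(N + \frac{40}{3}\right) \left(N + 59\right) = \left(\frac{40}{3} + N\right) \left(59 + N\right) = \left(59 + N\right) \left(\frac{40}{3} + N\right)$)
$- (-3636 + s{\left(g{\left(8,0 \right)} \right)}) = - (-3636 + \left(\frac{2360}{3} + 8^{2} + \frac{217}{3} \cdot 8\right)) = - (-3636 + \left(\frac{2360}{3} + 64 + \frac{1736}{3}\right)) = - (-3636 + \frac{4288}{3}) = \left(-1\right) \left(- \frac{6620}{3}\right) = \frac{6620}{3}$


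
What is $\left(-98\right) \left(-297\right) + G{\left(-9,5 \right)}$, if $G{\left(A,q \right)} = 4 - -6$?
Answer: $29116$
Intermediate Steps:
$G{\left(A,q \right)} = 10$ ($G{\left(A,q \right)} = 4 + 6 = 10$)
$\left(-98\right) \left(-297\right) + G{\left(-9,5 \right)} = \left(-98\right) \left(-297\right) + 10 = 29106 + 10 = 29116$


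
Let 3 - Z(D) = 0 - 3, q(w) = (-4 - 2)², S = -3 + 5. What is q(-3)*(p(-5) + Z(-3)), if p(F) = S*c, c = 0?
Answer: 216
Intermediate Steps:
S = 2
q(w) = 36 (q(w) = (-6)² = 36)
p(F) = 0 (p(F) = 2*0 = 0)
Z(D) = 6 (Z(D) = 3 - (0 - 3) = 3 - 1*(-3) = 3 + 3 = 6)
q(-3)*(p(-5) + Z(-3)) = 36*(0 + 6) = 36*6 = 216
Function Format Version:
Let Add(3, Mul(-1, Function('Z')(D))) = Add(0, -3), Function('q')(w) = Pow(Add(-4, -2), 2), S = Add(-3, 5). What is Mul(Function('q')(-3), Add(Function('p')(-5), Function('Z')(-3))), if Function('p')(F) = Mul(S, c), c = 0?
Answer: 216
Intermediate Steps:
S = 2
Function('q')(w) = 36 (Function('q')(w) = Pow(-6, 2) = 36)
Function('p')(F) = 0 (Function('p')(F) = Mul(2, 0) = 0)
Function('Z')(D) = 6 (Function('Z')(D) = Add(3, Mul(-1, Add(0, -3))) = Add(3, Mul(-1, -3)) = Add(3, 3) = 6)
Mul(Function('q')(-3), Add(Function('p')(-5), Function('Z')(-3))) = Mul(36, Add(0, 6)) = Mul(36, 6) = 216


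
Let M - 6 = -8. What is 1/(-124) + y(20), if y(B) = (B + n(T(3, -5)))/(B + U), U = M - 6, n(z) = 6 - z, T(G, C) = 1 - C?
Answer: 617/372 ≈ 1.6586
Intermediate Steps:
M = -2 (M = 6 - 8 = -2)
U = -8 (U = -2 - 6 = -8)
y(B) = B/(-8 + B) (y(B) = (B + (6 - (1 - 1*(-5))))/(B - 8) = (B + (6 - (1 + 5)))/(-8 + B) = (B + (6 - 1*6))/(-8 + B) = (B + (6 - 6))/(-8 + B) = (B + 0)/(-8 + B) = B/(-8 + B))
1/(-124) + y(20) = 1/(-124) + 20/(-8 + 20) = -1/124 + 20/12 = -1/124 + 20*(1/12) = -1/124 + 5/3 = 617/372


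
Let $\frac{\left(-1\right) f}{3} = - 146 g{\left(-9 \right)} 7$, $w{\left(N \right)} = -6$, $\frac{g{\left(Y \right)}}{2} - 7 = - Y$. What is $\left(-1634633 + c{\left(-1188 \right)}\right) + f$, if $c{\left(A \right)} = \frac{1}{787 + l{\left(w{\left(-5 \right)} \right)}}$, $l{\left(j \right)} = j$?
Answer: $- \frac{1200022900}{781} \approx -1.5365 \cdot 10^{6}$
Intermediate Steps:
$g{\left(Y \right)} = 14 - 2 Y$ ($g{\left(Y \right)} = 14 + 2 \left(- Y\right) = 14 - 2 Y$)
$f = 98112$ ($f = - 3 - 146 \left(14 - -18\right) 7 = - 3 - 146 \left(14 + 18\right) 7 = - 3 \left(-146\right) 32 \cdot 7 = - 3 \left(\left(-4672\right) 7\right) = \left(-3\right) \left(-32704\right) = 98112$)
$c{\left(A \right)} = \frac{1}{781}$ ($c{\left(A \right)} = \frac{1}{787 - 6} = \frac{1}{781}$)
$\left(-1634633 + c{\left(-1188 \right)}\right) + f = \left(-1634633 + \frac{1}{781}\right) + 98112 = - \frac{1276648372}{781} + 98112 = - \frac{1200022900}{781}$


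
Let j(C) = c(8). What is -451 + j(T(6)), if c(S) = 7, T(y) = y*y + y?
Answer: -444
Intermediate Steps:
T(y) = y + y² (T(y) = y² + y = y + y²)
j(C) = 7
-451 + j(T(6)) = -451 + 7 = -444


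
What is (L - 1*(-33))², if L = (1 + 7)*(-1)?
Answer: 625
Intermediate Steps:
L = -8 (L = 8*(-1) = -8)
(L - 1*(-33))² = (-8 - 1*(-33))² = (-8 + 33)² = 25² = 625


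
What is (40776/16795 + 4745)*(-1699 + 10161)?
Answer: 674701077562/16795 ≈ 4.0173e+7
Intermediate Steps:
(40776/16795 + 4745)*(-1699 + 10161) = (40776*(1/16795) + 4745)*8462 = (40776/16795 + 4745)*8462 = (79733051/16795)*8462 = 674701077562/16795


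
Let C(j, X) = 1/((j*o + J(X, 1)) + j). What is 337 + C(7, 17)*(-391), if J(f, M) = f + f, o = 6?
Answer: 27580/83 ≈ 332.29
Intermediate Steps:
J(f, M) = 2*f
C(j, X) = 1/(2*X + 7*j) (C(j, X) = 1/((j*6 + 2*X) + j) = 1/((6*j + 2*X) + j) = 1/((2*X + 6*j) + j) = 1/(2*X + 7*j))
337 + C(7, 17)*(-391) = 337 - 391/(2*17 + 7*7) = 337 - 391/(34 + 49) = 337 - 391/83 = 27580/83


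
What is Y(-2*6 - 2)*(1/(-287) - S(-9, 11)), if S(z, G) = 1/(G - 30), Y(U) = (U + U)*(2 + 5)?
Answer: -7504/779 ≈ -9.6329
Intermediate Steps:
Y(U) = 14*U (Y(U) = (2*U)*7 = 14*U)
S(z, G) = 1/(-30 + G)
Y(-2*6 - 2)*(1/(-287) - S(-9, 11)) = (14*(-2*6 - 2))*(1/(-287) - 1/(-30 + 11)) = (14*(-12 - 2))*(-1/287 - 1/(-19)) = (14*(-14))*(-1/287 - 1*(-1/19)) = -196*(-1/287 + 1/19) = -196*268/5453 = -7504/779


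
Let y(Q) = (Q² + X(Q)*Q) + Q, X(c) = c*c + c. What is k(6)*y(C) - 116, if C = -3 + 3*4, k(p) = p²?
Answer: 32284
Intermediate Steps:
X(c) = c + c² (X(c) = c² + c = c + c²)
C = 9 (C = -3 + 12 = 9)
y(Q) = Q + Q² + Q²*(1 + Q) (y(Q) = (Q² + (Q*(1 + Q))*Q) + Q = (Q² + Q²*(1 + Q)) + Q = Q + Q² + Q²*(1 + Q))
k(6)*y(C) - 116 = 6²*(9*(1 + 9 + 9*(1 + 9))) - 116 = 36*(9*(1 + 9 + 9*10)) - 116 = 36*(9*(1 + 9 + 90)) - 116 = 36*(9*100) - 116 = 36*900 - 116 = 32400 - 116 = 32284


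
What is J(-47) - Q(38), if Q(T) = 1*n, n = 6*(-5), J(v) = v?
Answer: -17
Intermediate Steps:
n = -30
Q(T) = -30 (Q(T) = 1*(-30) = -30)
J(-47) - Q(38) = -47 - 1*(-30) = -47 + 30 = -17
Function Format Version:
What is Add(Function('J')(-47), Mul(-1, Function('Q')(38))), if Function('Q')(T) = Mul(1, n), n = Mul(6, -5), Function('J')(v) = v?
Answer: -17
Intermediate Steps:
n = -30
Function('Q')(T) = -30 (Function('Q')(T) = Mul(1, -30) = -30)
Add(Function('J')(-47), Mul(-1, Function('Q')(38))) = Add(-47, Mul(-1, -30)) = Add(-47, 30) = -17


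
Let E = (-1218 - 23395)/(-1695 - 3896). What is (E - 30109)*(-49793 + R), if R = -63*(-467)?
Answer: 3428909227832/5591 ≈ 6.1329e+8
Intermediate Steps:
E = 24613/5591 (E = -24613/(-5591) = -24613*(-1/5591) = 24613/5591 ≈ 4.4023)
R = 29421
(E - 30109)*(-49793 + R) = (24613/5591 - 30109)*(-49793 + 29421) = -168314806/5591*(-20372) = 3428909227832/5591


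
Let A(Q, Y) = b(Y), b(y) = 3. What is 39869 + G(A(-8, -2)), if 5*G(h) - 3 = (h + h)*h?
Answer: 199366/5 ≈ 39873.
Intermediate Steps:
A(Q, Y) = 3
G(h) = ⅗ + 2*h²/5 (G(h) = ⅗ + ((h + h)*h)/5 = ⅗ + ((2*h)*h)/5 = ⅗ + (2*h²)/5 = ⅗ + 2*h²/5)
39869 + G(A(-8, -2)) = 39869 + (⅗ + (⅖)*3²) = 39869 + (⅗ + (⅖)*9) = 39869 + (⅗ + 18/5) = 39869 + 21/5 = 199366/5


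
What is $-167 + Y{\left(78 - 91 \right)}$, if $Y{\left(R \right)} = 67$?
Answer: $-100$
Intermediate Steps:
$-167 + Y{\left(78 - 91 \right)} = -167 + 67 = -100$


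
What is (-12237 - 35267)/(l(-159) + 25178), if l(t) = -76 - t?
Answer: -47504/25261 ≈ -1.8805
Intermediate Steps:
(-12237 - 35267)/(l(-159) + 25178) = (-12237 - 35267)/((-76 - 1*(-159)) + 25178) = -47504/((-76 + 159) + 25178) = -47504/(83 + 25178) = -47504/25261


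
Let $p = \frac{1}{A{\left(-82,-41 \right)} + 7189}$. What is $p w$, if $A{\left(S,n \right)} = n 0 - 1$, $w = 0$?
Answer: $0$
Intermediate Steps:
$A{\left(S,n \right)} = -1$ ($A{\left(S,n \right)} = 0 - 1 = -1$)
$p = \frac{1}{7188}$ ($p = \frac{1}{-1 + 7189} = \frac{1}{7188} \approx 0.00013912$)
$p w = \frac{1}{7188} \cdot 0 = 0$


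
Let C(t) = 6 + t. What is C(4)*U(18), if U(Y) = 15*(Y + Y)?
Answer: 5400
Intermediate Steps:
U(Y) = 30*Y (U(Y) = 15*(2*Y) = 30*Y)
C(4)*U(18) = (6 + 4)*(30*18) = 10*540 = 5400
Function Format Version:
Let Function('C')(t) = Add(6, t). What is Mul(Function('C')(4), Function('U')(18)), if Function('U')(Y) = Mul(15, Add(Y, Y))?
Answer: 5400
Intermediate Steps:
Function('U')(Y) = Mul(30, Y) (Function('U')(Y) = Mul(15, Mul(2, Y)) = Mul(30, Y))
Mul(Function('C')(4), Function('U')(18)) = Mul(Add(6, 4), Mul(30, 18)) = Mul(10, 540) = 5400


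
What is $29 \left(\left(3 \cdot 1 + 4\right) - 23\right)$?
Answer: $-464$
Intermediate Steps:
$29 \left(\left(3 \cdot 1 + 4\right) - 23\right) = 29 \left(\left(3 + 4\right) - 23\right) = 29 \left(7 - 23\right) = 29 \left(-16\right) = -464$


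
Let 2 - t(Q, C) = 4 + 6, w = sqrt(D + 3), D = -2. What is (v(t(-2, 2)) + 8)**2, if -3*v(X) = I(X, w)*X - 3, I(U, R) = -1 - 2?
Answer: 1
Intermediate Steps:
w = 1 (w = sqrt(-2 + 3) = sqrt(1) = 1)
t(Q, C) = -8 (t(Q, C) = 2 - (4 + 6) = 2 - 1*10 = 2 - 10 = -8)
I(U, R) = -3
v(X) = 1 + X (v(X) = -(-3*X - 3)/3 = -(-3 - 3*X)/3 = 1 + X)
(v(t(-2, 2)) + 8)**2 = ((1 - 8) + 8)**2 = (-7 + 8)**2 = 1**2 = 1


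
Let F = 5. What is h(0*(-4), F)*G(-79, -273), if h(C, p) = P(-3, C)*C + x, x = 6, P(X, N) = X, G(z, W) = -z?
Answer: 474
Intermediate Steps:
h(C, p) = 6 - 3*C (h(C, p) = -3*C + 6 = 6 - 3*C)
h(0*(-4), F)*G(-79, -273) = (6 - 0*(-4))*(-1*(-79)) = (6 - 3*0)*79 = (6 + 0)*79 = 6*79 = 474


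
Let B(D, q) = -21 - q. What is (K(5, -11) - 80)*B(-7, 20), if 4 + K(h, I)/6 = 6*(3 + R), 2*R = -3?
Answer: 2050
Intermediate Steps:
R = -3/2 (R = (½)*(-3) = -3/2 ≈ -1.5000)
K(h, I) = 30 (K(h, I) = -24 + 6*(6*(3 - 3/2)) = -24 + 6*(6*(3/2)) = -24 + 6*9 = -24 + 54 = 30)
(K(5, -11) - 80)*B(-7, 20) = (30 - 80)*(-21 - 1*20) = -50*(-21 - 20) = -50*(-41) = 2050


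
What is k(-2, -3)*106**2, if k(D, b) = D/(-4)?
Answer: 5618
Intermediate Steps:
k(D, b) = -D/4 (k(D, b) = D*(-1/4) = -D/4)
k(-2, -3)*106**2 = -1/4*(-2)*106**2 = (1/2)*11236 = 5618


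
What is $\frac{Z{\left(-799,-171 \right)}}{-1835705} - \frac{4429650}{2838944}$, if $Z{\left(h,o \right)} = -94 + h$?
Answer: $- \frac{4064497738129}{2605731847760} \approx -1.5598$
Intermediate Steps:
$\frac{Z{\left(-799,-171 \right)}}{-1835705} - \frac{4429650}{2838944} = \frac{-94 - 799}{-1835705} - \frac{4429650}{2838944} = \left(-893\right) \left(- \frac{1}{1835705}\right) - \frac{2214825}{1419472} = \frac{893}{1835705} - \frac{2214825}{1419472} = - \frac{4064497738129}{2605731847760}$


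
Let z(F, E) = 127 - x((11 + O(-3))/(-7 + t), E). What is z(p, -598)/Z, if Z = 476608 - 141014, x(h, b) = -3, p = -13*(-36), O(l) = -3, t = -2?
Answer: 65/167797 ≈ 0.00038737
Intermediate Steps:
p = 468
z(F, E) = 130 (z(F, E) = 127 - 1*(-3) = 127 + 3 = 130)
Z = 335594
z(p, -598)/Z = 130/335594 = 130*(1/335594) = 65/167797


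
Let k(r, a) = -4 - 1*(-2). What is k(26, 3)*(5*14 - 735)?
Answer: 1330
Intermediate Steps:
k(r, a) = -2 (k(r, a) = -4 + 2 = -2)
k(26, 3)*(5*14 - 735) = -2*(5*14 - 735) = -2*(70 - 735) = -2*(-665) = 1330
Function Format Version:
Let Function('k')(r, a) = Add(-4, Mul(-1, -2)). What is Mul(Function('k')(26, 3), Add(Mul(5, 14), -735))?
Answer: 1330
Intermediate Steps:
Function('k')(r, a) = -2 (Function('k')(r, a) = Add(-4, 2) = -2)
Mul(Function('k')(26, 3), Add(Mul(5, 14), -735)) = Mul(-2, Add(Mul(5, 14), -735)) = Mul(-2, Add(70, -735)) = Mul(-2, -665) = 1330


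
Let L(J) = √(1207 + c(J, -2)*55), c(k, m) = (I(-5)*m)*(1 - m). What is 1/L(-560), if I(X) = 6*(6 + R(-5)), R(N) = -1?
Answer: -I*√8693/8693 ≈ -0.010725*I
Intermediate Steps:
I(X) = 30 (I(X) = 6*(6 - 1) = 6*5 = 30)
c(k, m) = 30*m*(1 - m) (c(k, m) = (30*m)*(1 - m) = 30*m*(1 - m))
L(J) = I*√8693 (L(J) = √(1207 + (30*(-2)*(1 - 1*(-2)))*55) = √(1207 + (30*(-2)*(1 + 2))*55) = √(1207 + (30*(-2)*3)*55) = √(1207 - 180*55) = √(1207 - 9900) = √(-8693) = I*√8693)
1/L(-560) = 1/(I*√8693) = -I*√8693/8693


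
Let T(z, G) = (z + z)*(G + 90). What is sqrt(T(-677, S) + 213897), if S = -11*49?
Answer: sqrt(821843) ≈ 906.56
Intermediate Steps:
S = -539
T(z, G) = 2*z*(90 + G) (T(z, G) = (2*z)*(90 + G) = 2*z*(90 + G))
sqrt(T(-677, S) + 213897) = sqrt(2*(-677)*(90 - 539) + 213897) = sqrt(2*(-677)*(-449) + 213897) = sqrt(607946 + 213897) = sqrt(821843)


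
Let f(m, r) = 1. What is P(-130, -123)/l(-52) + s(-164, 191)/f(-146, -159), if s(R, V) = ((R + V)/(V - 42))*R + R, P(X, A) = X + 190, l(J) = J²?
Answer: -19509829/100724 ≈ -193.70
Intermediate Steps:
P(X, A) = 190 + X
s(R, V) = R + R*(R + V)/(-42 + V) (s(R, V) = ((R + V)/(-42 + V))*R + R = R*(R + V)/(-42 + V) + R = R + R*(R + V)/(-42 + V))
P(-130, -123)/l(-52) + s(-164, 191)/f(-146, -159) = (190 - 130)/((-52)²) - 164*(-42 - 164 + 2*191)/(-42 + 191)/1 = 60/2704 - 164*(-42 - 164 + 382)/149*1 = 60*(1/2704) - 164*1/149*176*1 = 15/676 - 28864/149*1 = 15/676 - 28864/149 = -19509829/100724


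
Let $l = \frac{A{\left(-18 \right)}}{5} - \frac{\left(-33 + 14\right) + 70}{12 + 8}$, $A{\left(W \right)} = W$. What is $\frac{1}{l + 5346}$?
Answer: $\frac{20}{106797} \approx 0.00018727$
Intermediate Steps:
$l = - \frac{123}{20}$ ($l = \frac{1}{5} \left(-18\right) - \frac{\left(-33 + 14\right) + 70}{12 + 8} = \frac{1}{5} \left(-18\right) - \frac{-19 + 70}{20} = - \frac{18}{5} - 51 \cdot \frac{1}{20} = - \frac{18}{5} - \frac{51}{20} = - \frac{123}{20} \approx -6.15$)
$\frac{1}{l + 5346} = \frac{1}{- \frac{123}{20} + 5346} = \frac{1}{\frac{106797}{20}} = \frac{20}{106797}$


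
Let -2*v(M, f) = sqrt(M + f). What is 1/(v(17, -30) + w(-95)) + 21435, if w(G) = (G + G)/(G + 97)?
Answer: 774081775/36113 + 2*I*sqrt(13)/36113 ≈ 21435.0 + 0.00019968*I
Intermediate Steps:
v(M, f) = -sqrt(M + f)/2
w(G) = 2*G/(97 + G) (w(G) = (2*G)/(97 + G) = 2*G/(97 + G))
1/(v(17, -30) + w(-95)) + 21435 = 1/(-sqrt(17 - 30)/2 + 2*(-95)/(97 - 95)) + 21435 = 1/(-I*sqrt(13)/2 + 2*(-95)/2) + 21435 = 1/(-I*sqrt(13)/2 + 2*(-95)*(1/2)) + 21435 = 1/(-I*sqrt(13)/2 - 95) + 21435 = 1/(-95 - I*sqrt(13)/2) + 21435 = 21435 + 1/(-95 - I*sqrt(13)/2)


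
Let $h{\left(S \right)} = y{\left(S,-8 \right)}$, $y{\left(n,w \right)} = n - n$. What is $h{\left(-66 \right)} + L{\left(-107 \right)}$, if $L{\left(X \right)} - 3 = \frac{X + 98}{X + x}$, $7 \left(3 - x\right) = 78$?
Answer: $\frac{2481}{806} \approx 3.0782$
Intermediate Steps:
$x = - \frac{57}{7}$ ($x = 3 - \frac{78}{7} = - \frac{57}{7} \approx -8.1429$)
$y{\left(n,w \right)} = 0$
$h{\left(S \right)} = 0$
$L{\left(X \right)} = 3 + \frac{98 + X}{- \frac{57}{7} + X}$ ($L{\left(X \right)} = 3 + \frac{X + 98}{X - \frac{57}{7}} = 3 + \frac{98 + X}{- \frac{57}{7} + X}$)
$h{\left(-66 \right)} + L{\left(-107 \right)} = 0 + \frac{515 + 28 \left(-107\right)}{-57 + 7 \left(-107\right)} = 0 + \frac{515 - 2996}{-57 - 749} = 0 + \frac{1}{-806} \left(-2481\right) = 0 - - \frac{2481}{806} = 0 + \frac{2481}{806} = \frac{2481}{806}$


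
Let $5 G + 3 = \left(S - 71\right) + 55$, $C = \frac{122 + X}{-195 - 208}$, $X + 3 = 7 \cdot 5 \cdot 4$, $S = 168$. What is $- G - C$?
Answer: $- \frac{58752}{2015} \approx -29.157$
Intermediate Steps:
$X = 137$ ($X = -3 + 7 \cdot 5 \cdot 4 = -3 + 35 \cdot 4 = -3 + 140 = 137$)
$C = - \frac{259}{403}$ ($C = \frac{122 + 137}{-195 - 208} = \frac{259}{-403} = 259 \left(- \frac{1}{403}\right) = - \frac{259}{403} \approx -0.64268$)
$G = \frac{149}{5}$ ($G = - \frac{3}{5} + \frac{\left(168 - 71\right) + 55}{5} = - \frac{3}{5} + \frac{97 + 55}{5} = - \frac{3}{5} + \frac{1}{5} \cdot 152 = - \frac{3}{5} + \frac{152}{5} = \frac{149}{5} \approx 29.8$)
$- G - C = \left(-1\right) \frac{149}{5} - - \frac{259}{403} = - \frac{149}{5} + \frac{259}{403} = - \frac{58752}{2015}$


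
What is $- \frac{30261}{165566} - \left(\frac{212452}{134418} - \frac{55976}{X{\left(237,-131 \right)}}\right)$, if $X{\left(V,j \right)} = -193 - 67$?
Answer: $- \frac{156993968619461}{723289144110} \approx -217.06$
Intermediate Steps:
$X{\left(V,j \right)} = -260$ ($X{\left(V,j \right)} = -193 - 67 = -260$)
$- \frac{30261}{165566} - \left(\frac{212452}{134418} - \frac{55976}{X{\left(237,-131 \right)}}\right) = - \frac{30261}{165566} - \left(\frac{212452}{134418} - \frac{55976}{-260}\right) = - \frac{30261}{165566} - \left(212452 \cdot \frac{1}{134418} - - \frac{13994}{65}\right) = \left(-1\right) \frac{30261}{165566} - \left(\frac{106226}{67209} + \frac{13994}{65}\right) = - \frac{30261}{165566} - \frac{947427436}{4368585} = - \frac{156993968619461}{723289144110}$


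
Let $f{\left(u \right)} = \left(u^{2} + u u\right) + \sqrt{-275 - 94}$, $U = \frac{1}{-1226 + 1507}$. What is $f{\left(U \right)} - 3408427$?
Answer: $- \frac{269132804345}{78961} + 3 i \sqrt{41} \approx -3.4084 \cdot 10^{6} + 19.209 i$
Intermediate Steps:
$U = \frac{1}{281} \approx 0.0035587$
$f{\left(u \right)} = 2 u^{2} + 3 i \sqrt{41}$ ($f{\left(u \right)} = \left(u^{2} + u^{2}\right) + \sqrt{-369} = 2 u^{2} + 3 i \sqrt{41}$)
$f{\left(U \right)} - 3408427 = \left(\frac{2}{78961} + 3 i \sqrt{41}\right) - 3408427 = - \frac{269132804345}{78961} + 3 i \sqrt{41}$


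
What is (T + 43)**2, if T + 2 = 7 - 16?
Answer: 1024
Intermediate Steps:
T = -11 (T = -2 + (7 - 16) = -2 - 9 = -11)
(T + 43)**2 = (-11 + 43)**2 = 32**2 = 1024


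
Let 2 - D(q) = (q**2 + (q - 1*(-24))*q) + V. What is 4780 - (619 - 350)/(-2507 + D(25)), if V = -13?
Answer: 20755029/4342 ≈ 4780.1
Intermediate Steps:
D(q) = 15 - q**2 - q*(24 + q) (D(q) = 2 - ((q**2 + (q - 1*(-24))*q) - 13) = 2 - ((q**2 + (q + 24)*q) - 13) = 2 - ((q**2 + (24 + q)*q) - 13) = 2 - ((q**2 + q*(24 + q)) - 13) = 2 - (-13 + q**2 + q*(24 + q)) = 2 + (13 - q**2 - q*(24 + q)) = 15 - q**2 - q*(24 + q))
4780 - (619 - 350)/(-2507 + D(25)) = 4780 - (619 - 350)/(-2507 + (15 - 24*25 - 2*25**2)) = 4780 - 269/(-2507 + (15 - 600 - 2*625)) = 4780 - 269/(-2507 + (15 - 600 - 1250)) = 4780 - 269/(-2507 - 1835) = 4780 - 269/(-4342) = 4780 - 269*(-1)/4342 = 4780 - 1*(-269/4342) = 4780 + 269/4342 = 20755029/4342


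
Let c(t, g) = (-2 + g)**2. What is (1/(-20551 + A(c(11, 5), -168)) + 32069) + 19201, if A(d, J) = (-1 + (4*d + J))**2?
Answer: 146734739/2862 ≈ 51270.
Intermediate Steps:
A(d, J) = (-1 + J + 4*d)**2 (A(d, J) = (-1 + (J + 4*d))**2 = (-1 + J + 4*d)**2)
(1/(-20551 + A(c(11, 5), -168)) + 32069) + 19201 = (1/(-20551 + (-1 - 168 + 4*(-2 + 5)**2)**2) + 32069) + 19201 = (1/(-20551 + (-1 - 168 + 4*3**2)**2) + 32069) + 19201 = (1/(-20551 + (-1 - 168 + 4*9)**2) + 32069) + 19201 = (1/(-20551 + (-1 - 168 + 36)**2) + 32069) + 19201 = (1/(-20551 + (-133)**2) + 32069) + 19201 = (1/(-20551 + 17689) + 32069) + 19201 = (1/(-2862) + 32069) + 19201 = (-1/2862 + 32069) + 19201 = 91781477/2862 + 19201 = 146734739/2862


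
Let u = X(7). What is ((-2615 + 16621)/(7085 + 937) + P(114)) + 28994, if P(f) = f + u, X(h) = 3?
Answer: 116771224/4011 ≈ 29113.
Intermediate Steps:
u = 3
P(f) = 3 + f (P(f) = f + 3 = 3 + f)
((-2615 + 16621)/(7085 + 937) + P(114)) + 28994 = ((-2615 + 16621)/(7085 + 937) + (3 + 114)) + 28994 = (14006/8022 + 117) + 28994 = (14006*(1/8022) + 117) + 28994 = (7003/4011 + 117) + 28994 = 476290/4011 + 28994 = 116771224/4011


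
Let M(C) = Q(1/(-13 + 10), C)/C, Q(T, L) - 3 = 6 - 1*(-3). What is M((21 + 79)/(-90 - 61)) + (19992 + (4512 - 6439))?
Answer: 451172/25 ≈ 18047.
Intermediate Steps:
Q(T, L) = 12 (Q(T, L) = 3 + (6 - 1*(-3)) = 3 + (6 + 3) = 3 + 9 = 12)
M(C) = 12/C
M((21 + 79)/(-90 - 61)) + (19992 + (4512 - 6439)) = 12/(((21 + 79)/(-90 - 61))) + (19992 + (4512 - 6439)) = 12/((100/(-151))) + (19992 - 1927) = 12/((100*(-1/151))) + 18065 = 12/(-100/151) + 18065 = 12*(-151/100) + 18065 = -453/25 + 18065 = 451172/25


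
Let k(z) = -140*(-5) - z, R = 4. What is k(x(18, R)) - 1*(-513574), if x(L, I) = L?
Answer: 514256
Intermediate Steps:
k(z) = 700 - z
k(x(18, R)) - 1*(-513574) = (700 - 1*18) - 1*(-513574) = (700 - 18) + 513574 = 682 + 513574 = 514256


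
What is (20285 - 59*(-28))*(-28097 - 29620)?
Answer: -1266137829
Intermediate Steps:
(20285 - 59*(-28))*(-28097 - 29620) = (20285 + 1652)*(-57717) = 21937*(-57717) = -1266137829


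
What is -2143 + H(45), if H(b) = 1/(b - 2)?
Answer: -92148/43 ≈ -2143.0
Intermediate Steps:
H(b) = 1/(-2 + b)
-2143 + H(45) = -2143 + 1/(-2 + 45) = -2143 + 1/43 = -92148/43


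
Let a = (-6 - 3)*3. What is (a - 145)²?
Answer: 29584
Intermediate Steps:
a = -27 (a = -9*3 = -27)
(a - 145)² = (-27 - 145)² = (-172)² = 29584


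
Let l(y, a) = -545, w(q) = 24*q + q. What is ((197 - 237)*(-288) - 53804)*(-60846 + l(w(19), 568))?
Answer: 2595857044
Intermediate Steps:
w(q) = 25*q
((197 - 237)*(-288) - 53804)*(-60846 + l(w(19), 568)) = ((197 - 237)*(-288) - 53804)*(-60846 - 545) = (-40*(-288) - 53804)*(-61391) = (11520 - 53804)*(-61391) = -42284*(-61391) = 2595857044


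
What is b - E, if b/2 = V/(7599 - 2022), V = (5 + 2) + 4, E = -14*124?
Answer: 880154/507 ≈ 1736.0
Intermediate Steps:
E = -1736
V = 11 (V = 7 + 4 = 11)
b = 2/507 (b = 2*(11/(7599 - 2022)) = 2*(11/5577) = 2*((1/5577)*11) = 2*(1/507) = 2/507 ≈ 0.0039448)
b - E = 2/507 - 1*(-1736) = 2/507 + 1736 = 880154/507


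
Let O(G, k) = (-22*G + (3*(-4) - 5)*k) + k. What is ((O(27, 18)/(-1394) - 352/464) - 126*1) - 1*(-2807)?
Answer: 54188508/20213 ≈ 2680.9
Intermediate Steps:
O(G, k) = -22*G - 16*k (O(G, k) = (-22*G + (-12 - 5)*k) + k = (-22*G - 17*k) + k = -22*G - 16*k)
((O(27, 18)/(-1394) - 352/464) - 126*1) - 1*(-2807) = (((-22*27 - 16*18)/(-1394) - 352/464) - 126*1) - 1*(-2807) = (((-594 - 288)*(-1/1394) - 352*1/464) - 126) + 2807 = ((-882*(-1/1394) - 22/29) - 126) + 2807 = ((441/697 - 22/29) - 126) + 2807 = (-2545/20213 - 126) + 2807 = -2549383/20213 + 2807 = 54188508/20213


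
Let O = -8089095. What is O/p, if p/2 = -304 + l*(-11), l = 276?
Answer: 1617819/1336 ≈ 1210.9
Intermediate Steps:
p = -6680 (p = 2*(-304 + 276*(-11)) = 2*(-304 - 3036) = 2*(-3340) = -6680)
O/p = -8089095/(-6680) = -8089095*(-1/6680) = 1617819/1336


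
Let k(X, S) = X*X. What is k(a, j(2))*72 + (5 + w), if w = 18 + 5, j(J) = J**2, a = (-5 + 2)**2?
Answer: 5860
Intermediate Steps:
a = 9 (a = (-3)**2 = 9)
w = 23
k(X, S) = X**2
k(a, j(2))*72 + (5 + w) = 9**2*72 + (5 + 23) = 81*72 + 28 = 5832 + 28 = 5860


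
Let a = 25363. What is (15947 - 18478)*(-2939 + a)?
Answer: -56755144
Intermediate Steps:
(15947 - 18478)*(-2939 + a) = (15947 - 18478)*(-2939 + 25363) = -2531*22424 = -56755144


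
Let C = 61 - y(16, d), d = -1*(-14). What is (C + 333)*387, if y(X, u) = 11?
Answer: 148221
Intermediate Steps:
d = 14
C = 50 (C = 61 - 1*11 = 61 - 11 = 50)
(C + 333)*387 = (50 + 333)*387 = 383*387 = 148221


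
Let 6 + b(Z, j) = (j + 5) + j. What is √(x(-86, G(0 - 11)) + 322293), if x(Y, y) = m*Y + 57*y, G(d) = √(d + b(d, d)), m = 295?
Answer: √(296923 + 57*I*√34) ≈ 544.91 + 0.305*I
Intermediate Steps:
b(Z, j) = -1 + 2*j (b(Z, j) = -6 + ((j + 5) + j) = -6 + ((5 + j) + j) = -6 + (5 + 2*j) = -1 + 2*j)
G(d) = √(-1 + 3*d) (G(d) = √(d + (-1 + 2*d)) = √(-1 + 3*d))
x(Y, y) = 57*y + 295*Y (x(Y, y) = 295*Y + 57*y = 57*y + 295*Y)
√(x(-86, G(0 - 11)) + 322293) = √((57*√(-1 + 3*(0 - 11)) + 295*(-86)) + 322293) = √((57*√(-1 + 3*(-11)) - 25370) + 322293) = √((57*√(-1 - 33) - 25370) + 322293) = √((57*√(-34) - 25370) + 322293) = √((57*(I*√34) - 25370) + 322293) = √((57*I*√34 - 25370) + 322293) = √((-25370 + 57*I*√34) + 322293) = √(296923 + 57*I*√34)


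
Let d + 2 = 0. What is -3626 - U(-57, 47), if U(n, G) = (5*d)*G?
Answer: -3156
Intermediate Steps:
d = -2 (d = -2 + 0 = -2)
U(n, G) = -10*G (U(n, G) = (5*(-2))*G = -10*G)
-3626 - U(-57, 47) = -3626 - (-10)*47 = -3626 - 1*(-470) = -3626 + 470 = -3156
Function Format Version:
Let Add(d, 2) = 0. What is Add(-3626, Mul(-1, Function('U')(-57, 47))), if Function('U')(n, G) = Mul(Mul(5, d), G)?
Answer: -3156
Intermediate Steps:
d = -2 (d = Add(-2, 0) = -2)
Function('U')(n, G) = Mul(-10, G) (Function('U')(n, G) = Mul(Mul(5, -2), G) = Mul(-10, G))
Add(-3626, Mul(-1, Function('U')(-57, 47))) = Add(-3626, Mul(-1, Mul(-10, 47))) = Add(-3626, Mul(-1, -470)) = Add(-3626, 470) = -3156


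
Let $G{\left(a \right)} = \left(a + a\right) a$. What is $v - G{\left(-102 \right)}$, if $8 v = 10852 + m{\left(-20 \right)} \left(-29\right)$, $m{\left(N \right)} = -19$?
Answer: $- \frac{155061}{8} \approx -19383.0$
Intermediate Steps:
$G{\left(a \right)} = 2 a^{2}$ ($G{\left(a \right)} = 2 a a = 2 a^{2}$)
$v = \frac{11403}{8}$ ($v = \frac{10852 - -551}{8} = \frac{10852 + 551}{8} = \frac{1}{8} \cdot 11403 = \frac{11403}{8} \approx 1425.4$)
$v - G{\left(-102 \right)} = \frac{11403}{8} - 2 \left(-102\right)^{2} = \frac{11403}{8} - 2 \cdot 10404 = \frac{11403}{8} - 20808 = - \frac{155061}{8}$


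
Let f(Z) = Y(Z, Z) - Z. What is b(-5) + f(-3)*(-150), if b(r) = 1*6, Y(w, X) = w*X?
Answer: -1794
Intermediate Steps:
Y(w, X) = X*w
b(r) = 6
f(Z) = Z² - Z (f(Z) = Z*Z - Z = Z² - Z)
b(-5) + f(-3)*(-150) = 6 - 3*(-1 - 3)*(-150) = 6 - 3*(-4)*(-150) = 6 + 12*(-150) = 6 - 1800 = -1794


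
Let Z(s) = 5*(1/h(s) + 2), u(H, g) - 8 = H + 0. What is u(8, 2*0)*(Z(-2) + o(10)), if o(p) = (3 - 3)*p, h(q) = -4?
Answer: 140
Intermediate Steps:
o(p) = 0 (o(p) = 0*p = 0)
u(H, g) = 8 + H (u(H, g) = 8 + (H + 0) = 8 + H)
Z(s) = 35/4 (Z(s) = 5*(1/(-4) + 2) = 5*(-¼ + 2) = 5*(7/4) = 35/4)
u(8, 2*0)*(Z(-2) + o(10)) = (8 + 8)*(35/4 + 0) = 16*(35/4) = 140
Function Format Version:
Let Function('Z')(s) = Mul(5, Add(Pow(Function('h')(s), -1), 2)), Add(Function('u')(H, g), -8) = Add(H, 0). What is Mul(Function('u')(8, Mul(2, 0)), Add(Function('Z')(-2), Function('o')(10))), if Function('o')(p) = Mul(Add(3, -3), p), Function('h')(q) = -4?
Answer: 140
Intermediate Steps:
Function('o')(p) = 0 (Function('o')(p) = Mul(0, p) = 0)
Function('u')(H, g) = Add(8, H) (Function('u')(H, g) = Add(8, Add(H, 0)) = Add(8, H))
Function('Z')(s) = Rational(35, 4) (Function('Z')(s) = Mul(5, Add(Pow(-4, -1), 2)) = Mul(5, Add(Rational(-1, 4), 2)) = Mul(5, Rational(7, 4)) = Rational(35, 4))
Mul(Function('u')(8, Mul(2, 0)), Add(Function('Z')(-2), Function('o')(10))) = Mul(Add(8, 8), Add(Rational(35, 4), 0)) = Mul(16, Rational(35, 4)) = 140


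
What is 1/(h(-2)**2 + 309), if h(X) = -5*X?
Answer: 1/409 ≈ 0.0024450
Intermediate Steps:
1/(h(-2)**2 + 309) = 1/((-5*(-2))**2 + 309) = 1/(10**2 + 309) = 1/(100 + 309) = 1/409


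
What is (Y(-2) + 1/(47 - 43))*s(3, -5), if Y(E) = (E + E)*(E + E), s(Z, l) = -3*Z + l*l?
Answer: 260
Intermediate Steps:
s(Z, l) = l² - 3*Z (s(Z, l) = -3*Z + l² = l² - 3*Z)
Y(E) = 4*E² (Y(E) = (2*E)*(2*E) = 4*E²)
(Y(-2) + 1/(47 - 43))*s(3, -5) = (4*(-2)² + 1/(47 - 43))*((-5)² - 3*3) = (4*4 + 1/4)*(25 - 9) = (16 + ¼)*16 = (65/4)*16 = 260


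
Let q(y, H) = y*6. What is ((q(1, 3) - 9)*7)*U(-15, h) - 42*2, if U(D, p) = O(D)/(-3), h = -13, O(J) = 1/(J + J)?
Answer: -2527/30 ≈ -84.233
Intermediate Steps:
O(J) = 1/(2*J)
q(y, H) = 6*y
U(D, p) = -1/(6*D) (U(D, p) = (1/(2*D))/(-3) = (1/(2*D))*(-⅓) = -1/(6*D))
((q(1, 3) - 9)*7)*U(-15, h) - 42*2 = ((6*1 - 9)*7)*(-⅙/(-15)) - 42*2 = ((6 - 9)*7)*(-⅙*(-1/15)) - 84 = -3*7*(1/90) - 84 = -21*1/90 - 84 = -7/30 - 84 = -2527/30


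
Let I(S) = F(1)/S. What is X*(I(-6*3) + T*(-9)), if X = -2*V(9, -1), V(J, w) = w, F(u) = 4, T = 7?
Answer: -1138/9 ≈ -126.44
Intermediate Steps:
X = 2 (X = -2*(-1) = 2)
I(S) = 4/S
X*(I(-6*3) + T*(-9)) = 2*(4/((-6*3)) + 7*(-9)) = 2*(4/(-18) - 63) = 2*(4*(-1/18) - 63) = 2*(-2/9 - 63) = 2*(-569/9) = -1138/9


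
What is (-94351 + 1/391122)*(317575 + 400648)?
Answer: -26504405121134083/391122 ≈ -6.7765e+10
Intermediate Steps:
(-94351 + 1/391122)*(317575 + 400648) = (-94351 + 1/391122)*718223 = -36902751821/391122*718223 = -26504405121134083/391122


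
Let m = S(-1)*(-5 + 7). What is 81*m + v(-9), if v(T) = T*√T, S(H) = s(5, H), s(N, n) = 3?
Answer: 486 - 27*I ≈ 486.0 - 27.0*I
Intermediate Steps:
S(H) = 3
v(T) = T^(3/2)
m = 6 (m = 3*(-5 + 7) = 3*2 = 6)
81*m + v(-9) = 81*6 + (-9)^(3/2) = 486 - 27*I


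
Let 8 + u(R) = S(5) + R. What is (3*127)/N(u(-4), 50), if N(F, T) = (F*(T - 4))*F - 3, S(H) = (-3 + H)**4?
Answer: 381/733 ≈ 0.51978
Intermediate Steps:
u(R) = 8 + R (u(R) = -8 + ((-3 + 5)**4 + R) = -8 + (2**4 + R) = -8 + (16 + R) = 8 + R)
N(F, T) = -3 + F**2*(-4 + T) (N(F, T) = (F*(-4 + T))*F - 3 = F**2*(-4 + T) - 3 = -3 + F**2*(-4 + T))
(3*127)/N(u(-4), 50) = (3*127)/(-3 - 4*(8 - 4)**2 + 50*(8 - 4)**2) = 381/(-3 - 4*4**2 + 50*4**2) = 381/(-3 - 4*16 + 50*16) = 381/(-3 - 64 + 800) = 381/733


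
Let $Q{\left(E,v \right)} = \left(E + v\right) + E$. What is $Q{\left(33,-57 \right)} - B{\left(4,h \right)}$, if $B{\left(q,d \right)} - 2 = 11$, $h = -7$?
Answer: $-4$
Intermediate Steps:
$B{\left(q,d \right)} = 13$ ($B{\left(q,d \right)} = 2 + 11 = 13$)
$Q{\left(E,v \right)} = v + 2 E$
$Q{\left(33,-57 \right)} - B{\left(4,h \right)} = \left(-57 + 2 \cdot 33\right) - 13 = \left(-57 + 66\right) - 13 = 9 - 13 = -4$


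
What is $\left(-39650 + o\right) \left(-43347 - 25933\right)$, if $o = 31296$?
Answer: $578765120$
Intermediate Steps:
$\left(-39650 + o\right) \left(-43347 - 25933\right) = \left(-39650 + 31296\right) \left(-43347 - 25933\right) = \left(-8354\right) \left(-69280\right) = 578765120$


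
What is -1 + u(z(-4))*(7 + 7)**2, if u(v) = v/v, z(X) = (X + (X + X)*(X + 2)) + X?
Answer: 195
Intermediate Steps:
z(X) = 2*X + 2*X*(2 + X) (z(X) = (X + (2*X)*(2 + X)) + X = (X + 2*X*(2 + X)) + X = 2*X + 2*X*(2 + X))
u(v) = 1
-1 + u(z(-4))*(7 + 7)**2 = -1 + 1*(7 + 7)**2 = -1 + 1*14**2 = -1 + 1*196 = -1 + 196 = 195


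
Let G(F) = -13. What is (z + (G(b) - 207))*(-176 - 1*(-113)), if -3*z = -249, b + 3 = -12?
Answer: 8631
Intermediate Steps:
b = -15 (b = -3 - 12 = -15)
z = 83 (z = -⅓*(-249) = 83)
(z + (G(b) - 207))*(-176 - 1*(-113)) = (83 + (-13 - 207))*(-176 - 1*(-113)) = (83 - 220)*(-176 + 113) = -137*(-63) = 8631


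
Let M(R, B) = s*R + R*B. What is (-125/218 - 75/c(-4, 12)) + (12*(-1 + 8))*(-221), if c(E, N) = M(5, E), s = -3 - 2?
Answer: -12140141/654 ≈ -18563.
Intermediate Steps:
s = -5
M(R, B) = -5*R + B*R (M(R, B) = -5*R + R*B = -5*R + B*R)
c(E, N) = -25 + 5*E (c(E, N) = 5*(-5 + E) = -25 + 5*E)
(-125/218 - 75/c(-4, 12)) + (12*(-1 + 8))*(-221) = (-125/218 - 75/(-25 + 5*(-4))) + (12*(-1 + 8))*(-221) = (-125*1/218 - 75/(-25 - 20)) + (12*7)*(-221) = (-125/218 - 75/(-45)) + 84*(-221) = (-125/218 - 75*(-1/45)) - 18564 = (-125/218 + 5/3) - 18564 = 715/654 - 18564 = -12140141/654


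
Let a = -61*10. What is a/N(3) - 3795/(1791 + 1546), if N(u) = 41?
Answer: -2191165/136817 ≈ -16.015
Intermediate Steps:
a = -610
a/N(3) - 3795/(1791 + 1546) = -610/41 - 3795/(1791 + 1546) = -610*1/41 - 3795/3337 = -610/41 - 3795*1/3337 = -610/41 - 3795/3337 = -2191165/136817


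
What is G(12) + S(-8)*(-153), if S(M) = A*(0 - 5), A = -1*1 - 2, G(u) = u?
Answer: -2283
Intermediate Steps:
A = -3 (A = -1 - 2 = -3)
S(M) = 15 (S(M) = -3*(0 - 5) = -3*(-5) = 15)
G(12) + S(-8)*(-153) = 12 + 15*(-153) = 12 - 2295 = -2283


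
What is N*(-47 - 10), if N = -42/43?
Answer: 2394/43 ≈ 55.674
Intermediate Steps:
N = -42/43 (N = -42*1/43 = -42/43 ≈ -0.97674)
N*(-47 - 10) = -42*(-47 - 10)/43 = -42/43*(-57) = 2394/43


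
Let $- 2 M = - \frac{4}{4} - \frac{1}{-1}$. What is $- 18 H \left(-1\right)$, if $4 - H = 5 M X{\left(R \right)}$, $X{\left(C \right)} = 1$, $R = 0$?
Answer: $72$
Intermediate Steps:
$M = 0$ ($M = - \frac{- \frac{4}{4} - \frac{1}{-1}}{2} = - \frac{\left(-4\right) \frac{1}{4} - -1}{2} = - \frac{-1 + 1}{2} = \left(- \frac{1}{2}\right) 0 = 0$)
$H = 4$ ($H = 4 - 5 \cdot 0 \cdot 1 = 4 - 0 \cdot 1 = 4 - 0 = 4 + 0 = 4$)
$- 18 H \left(-1\right) = \left(-18\right) 4 \left(-1\right) = \left(-72\right) \left(-1\right) = 72$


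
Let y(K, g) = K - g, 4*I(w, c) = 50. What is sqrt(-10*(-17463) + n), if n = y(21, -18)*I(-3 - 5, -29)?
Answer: 3*sqrt(77830)/2 ≈ 418.47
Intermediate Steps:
I(w, c) = 25/2 (I(w, c) = (1/4)*50 = 25/2)
n = 975/2 (n = (21 - 1*(-18))*(25/2) = (21 + 18)*(25/2) = 39*(25/2) = 975/2 ≈ 487.50)
sqrt(-10*(-17463) + n) = sqrt(-10*(-17463) + 975/2) = sqrt(174630 + 975/2) = sqrt(350235/2) = 3*sqrt(77830)/2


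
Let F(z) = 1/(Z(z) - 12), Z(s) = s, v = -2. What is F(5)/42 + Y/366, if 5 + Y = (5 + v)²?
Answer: 45/5978 ≈ 0.0075276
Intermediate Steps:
Y = 4 (Y = -5 + (5 - 2)² = -5 + 3² = -5 + 9 = 4)
F(z) = 1/(-12 + z) (F(z) = 1/(z - 12) = 1/(-12 + z))
F(5)/42 + Y/366 = 1/((-12 + 5)*42) + 4/366 = (1/42)/(-7) + 4*(1/366) = -⅐*1/42 + 2/183 = -1/294 + 2/183 = 45/5978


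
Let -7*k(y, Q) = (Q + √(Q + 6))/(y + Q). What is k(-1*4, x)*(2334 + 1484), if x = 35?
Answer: -19090/31 - 3818*√41/217 ≈ -728.47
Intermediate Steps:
k(y, Q) = -(Q + √(6 + Q))/(7*(Q + y)) (k(y, Q) = -(Q + √(Q + 6))/(7*(y + Q)) = -(Q + √(6 + Q))/(7*(Q + y)))
k(-1*4, x)*(2334 + 1484) = ((-1*35 - √(6 + 35))/(7*(35 - 1*4)))*(2334 + 1484) = ((-35 - √41)/(7*(35 - 4)))*3818 = ((⅐)*(-35 - √41)/31)*3818 = ((⅐)*(1/31)*(-35 - √41))*3818 = (-5/31 - √41/217)*3818 = -19090/31 - 3818*√41/217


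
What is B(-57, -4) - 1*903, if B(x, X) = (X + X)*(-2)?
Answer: -887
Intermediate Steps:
B(x, X) = -4*X (B(x, X) = (2*X)*(-2) = -4*X)
B(-57, -4) - 1*903 = -4*(-4) - 1*903 = 16 - 903 = -887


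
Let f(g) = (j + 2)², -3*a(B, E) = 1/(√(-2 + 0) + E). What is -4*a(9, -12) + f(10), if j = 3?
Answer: 1817/73 - 2*I*√2/219 ≈ 24.89 - 0.012915*I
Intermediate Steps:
a(B, E) = -1/(3*(E + I*√2)) (a(B, E) = -1/(3*(√(-2 + 0) + E)) = -1/(3*(√(-2) + E)) = -1/(3*(I*√2 + E)) = -1/(3*(E + I*√2)))
f(g) = 25 (f(g) = (3 + 2)² = 5² = 25)
-4*a(9, -12) + f(10) = -(-4)/(3*(-12) + 3*I*√2) + 25 = -(-4)/(-36 + 3*I*√2) + 25 = 4/(-36 + 3*I*√2) + 25 = 25 + 4/(-36 + 3*I*√2)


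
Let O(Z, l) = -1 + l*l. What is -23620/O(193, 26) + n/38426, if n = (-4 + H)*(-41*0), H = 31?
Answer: -4724/135 ≈ -34.993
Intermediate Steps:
n = 0 (n = (-4 + 31)*(-41*0) = 27*0 = 0)
O(Z, l) = -1 + l²
-23620/O(193, 26) + n/38426 = -23620/(-1 + 26²) + 0/38426 = -23620/(-1 + 676) + 0*(1/38426) = -23620/675 + 0 = -23620*1/675 + 0 = -4724/135 + 0 = -4724/135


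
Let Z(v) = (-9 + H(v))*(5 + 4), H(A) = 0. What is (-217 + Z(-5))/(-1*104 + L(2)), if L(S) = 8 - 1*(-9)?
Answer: 298/87 ≈ 3.4253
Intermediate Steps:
L(S) = 17 (L(S) = 8 + 9 = 17)
Z(v) = -81 (Z(v) = (-9 + 0)*(5 + 4) = -9*9 = -81)
(-217 + Z(-5))/(-1*104 + L(2)) = (-217 - 81)/(-1*104 + 17) = -298/(-104 + 17) = -298/(-87) = -298*(-1/87) = 298/87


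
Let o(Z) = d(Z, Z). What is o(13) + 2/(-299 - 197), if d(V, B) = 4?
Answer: 991/248 ≈ 3.9960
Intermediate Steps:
o(Z) = 4
o(13) + 2/(-299 - 197) = 4 + 2/(-299 - 197) = 4 + 2/(-496) = 4 + 2*(-1/496) = 4 - 1/248 = 991/248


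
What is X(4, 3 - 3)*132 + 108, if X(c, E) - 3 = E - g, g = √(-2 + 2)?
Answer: 504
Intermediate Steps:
g = 0 (g = √0 = 0)
X(c, E) = 3 + E (X(c, E) = 3 + (E - 1*0) = 3 + (E + 0) = 3 + E)
X(4, 3 - 3)*132 + 108 = (3 + (3 - 3))*132 + 108 = (3 + 0)*132 + 108 = 3*132 + 108 = 396 + 108 = 504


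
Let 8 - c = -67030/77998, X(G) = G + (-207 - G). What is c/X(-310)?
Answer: -115169/2690931 ≈ -0.042799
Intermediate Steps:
X(G) = -207
c = 345507/38999 (c = 8 - (-67030)/77998 = 8 - 1*(-33515/38999) = 8 + 33515/38999 = 345507/38999 ≈ 8.8594)
c/X(-310) = (345507/38999)/(-207) = (345507/38999)*(-1/207) = -115169/2690931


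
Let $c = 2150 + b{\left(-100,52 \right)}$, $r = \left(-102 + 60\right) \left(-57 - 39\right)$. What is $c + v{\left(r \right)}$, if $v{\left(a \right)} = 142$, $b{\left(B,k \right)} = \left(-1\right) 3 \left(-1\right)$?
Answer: $2295$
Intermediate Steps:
$b{\left(B,k \right)} = 3$ ($b{\left(B,k \right)} = \left(-3\right) \left(-1\right) = 3$)
$r = 4032$ ($r = \left(-42\right) \left(-96\right) = 4032$)
$c = 2153$ ($c = 2150 + 3 = 2153$)
$c + v{\left(r \right)} = 2153 + 142 = 2295$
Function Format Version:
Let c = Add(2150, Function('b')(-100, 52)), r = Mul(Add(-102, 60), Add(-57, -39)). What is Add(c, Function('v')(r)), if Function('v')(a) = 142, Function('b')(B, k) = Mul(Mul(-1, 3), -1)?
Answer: 2295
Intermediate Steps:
Function('b')(B, k) = 3 (Function('b')(B, k) = Mul(-3, -1) = 3)
r = 4032 (r = Mul(-42, -96) = 4032)
c = 2153 (c = Add(2150, 3) = 2153)
Add(c, Function('v')(r)) = Add(2153, 142) = 2295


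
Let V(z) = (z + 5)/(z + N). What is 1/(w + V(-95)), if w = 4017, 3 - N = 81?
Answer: 173/695031 ≈ 0.00024891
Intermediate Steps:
N = -78 (N = 3 - 1*81 = 3 - 81 = -78)
V(z) = (5 + z)/(-78 + z) (V(z) = (z + 5)/(z - 78) = (5 + z)/(-78 + z))
1/(w + V(-95)) = 1/(4017 + (5 - 95)/(-78 - 95)) = 1/(4017 - 90/(-173)) = 1/(4017 - 1/173*(-90)) = 1/(4017 + 90/173) = 1/(695031/173) = 173/695031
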